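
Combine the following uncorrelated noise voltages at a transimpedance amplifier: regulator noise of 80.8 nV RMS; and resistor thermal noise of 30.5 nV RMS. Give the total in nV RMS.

Uncorrelated sources add in power (mean-square): V_tot = √(ΣV_i²)
V_tot = √[(8.08×10⁻⁸)² + (3.05×10⁻⁸)²] = 8.64×10⁻⁸ V = 86.4 nV

86.4 nV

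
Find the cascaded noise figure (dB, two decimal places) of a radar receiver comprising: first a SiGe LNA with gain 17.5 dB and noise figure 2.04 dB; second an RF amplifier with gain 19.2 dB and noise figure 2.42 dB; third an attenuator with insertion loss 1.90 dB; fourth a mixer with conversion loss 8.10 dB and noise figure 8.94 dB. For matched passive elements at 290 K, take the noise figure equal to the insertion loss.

2.08 dB

Convert to linear (a loss of L dB is a gain of −L dB): F_i = 10^(NF_i/10), G_i = 10^(G_i,dB/10)
  Stage 1: F_1 = 10^(2.04/10) = 1.600, G_1 = 10^(17.5/10) = 56.23
  Stage 2: F_2 = 10^(2.42/10) = 1.746, G_2 = 10^(19.2/10) = 83.18
  Stage 3: F_3 = 10^(1.90/10) = 1.549, G_3 = 10^(−1.90/10) = 0.6457
  Stage 4: F_4 = 10^(8.94/10) = 7.834, G_4 = 10^(−8.10/10) = 0.1549
Friis cascade:
  F = 1.600 + (1.746 − 1)/56.23 + (1.549 − 1)/4677 + (7.834 − 1)/3020 = 1.615
NF = 10 log₁₀(1.615) = 2.08 dB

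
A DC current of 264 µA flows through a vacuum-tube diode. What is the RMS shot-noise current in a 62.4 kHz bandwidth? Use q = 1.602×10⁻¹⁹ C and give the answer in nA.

2.30 nA

I_n = √(2qI·B)
2qI·B = 2 × 1.602×10⁻¹⁹ × 2.64×10⁻⁴ × 6.24×10⁴ = 5.28×10⁻¹⁸ A²
I_n = √(5.28×10⁻¹⁸) = 2.30×10⁻⁹ A = 2.30 nA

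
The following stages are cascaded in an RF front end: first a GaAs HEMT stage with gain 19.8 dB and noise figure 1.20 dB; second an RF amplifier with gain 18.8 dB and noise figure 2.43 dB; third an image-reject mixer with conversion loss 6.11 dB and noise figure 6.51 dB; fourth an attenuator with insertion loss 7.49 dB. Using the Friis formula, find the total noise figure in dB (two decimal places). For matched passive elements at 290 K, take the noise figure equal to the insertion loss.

1.24 dB

Convert to linear (a loss of L dB is a gain of −L dB): F_i = 10^(NF_i/10), G_i = 10^(G_i,dB/10)
  Stage 1: F_1 = 10^(1.20/10) = 1.318, G_1 = 10^(19.8/10) = 95.50
  Stage 2: F_2 = 10^(2.43/10) = 1.750, G_2 = 10^(18.8/10) = 75.86
  Stage 3: F_3 = 10^(6.51/10) = 4.477, G_3 = 10^(−6.11/10) = 0.2449
  Stage 4: F_4 = 10^(7.49/10) = 5.610, G_4 = 10^(−7.49/10) = 0.1782
Friis cascade:
  F = 1.318 + (1.750 − 1)/95.50 + (4.477 − 1)/7244 + (5.610 − 1)/1774 = 1.329
NF = 10 log₁₀(1.329) = 1.24 dB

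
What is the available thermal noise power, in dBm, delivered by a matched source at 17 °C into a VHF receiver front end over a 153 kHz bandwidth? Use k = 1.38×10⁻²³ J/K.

T = 17 °C + 273.15 = 290.15 K
P_n = kTB = 1.38×10⁻²³ × 290.15 × 1.53×10⁵ = 6.13×10⁻¹⁶ W
In dBm: 10 log₁₀(6.13×10⁻¹⁶ / 10⁻³) = −122.1 dBm

−122.1 dBm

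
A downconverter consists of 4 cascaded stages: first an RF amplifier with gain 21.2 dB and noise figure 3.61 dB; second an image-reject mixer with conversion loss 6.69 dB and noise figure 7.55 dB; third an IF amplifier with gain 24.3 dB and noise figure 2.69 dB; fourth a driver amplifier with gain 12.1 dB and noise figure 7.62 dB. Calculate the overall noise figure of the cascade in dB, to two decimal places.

Convert to linear (a loss of L dB is a gain of −L dB): F_i = 10^(NF_i/10), G_i = 10^(G_i,dB/10)
  Stage 1: F_1 = 10^(3.61/10) = 2.296, G_1 = 10^(21.2/10) = 131.8
  Stage 2: F_2 = 10^(7.55/10) = 5.689, G_2 = 10^(−6.69/10) = 0.2143
  Stage 3: F_3 = 10^(2.69/10) = 1.858, G_3 = 10^(24.3/10) = 269.2
  Stage 4: F_4 = 10^(7.62/10) = 5.781, G_4 = 10^(12.1/10) = 16.22
Friis cascade:
  F = 2.296 + (5.689 − 1)/131.8 + (1.858 − 1)/28.25 + (5.781 − 1)/7603 = 2.363
NF = 10 log₁₀(2.363) = 3.73 dB

3.73 dB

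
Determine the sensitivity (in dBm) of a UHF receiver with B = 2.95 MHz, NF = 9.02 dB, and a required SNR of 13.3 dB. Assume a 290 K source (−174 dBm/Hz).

−87.0 dBm

Sensitivity = −174 + 10 log₁₀(B) + NF + SNR_min
= −174 + 64.7 + 9.02 + 13.3
= −86.98 dBm → −87.0 dBm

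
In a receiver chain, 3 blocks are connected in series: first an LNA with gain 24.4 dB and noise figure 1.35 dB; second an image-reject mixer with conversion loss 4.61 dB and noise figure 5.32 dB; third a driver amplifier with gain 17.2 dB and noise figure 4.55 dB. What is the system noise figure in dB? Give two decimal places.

Convert to linear (a loss of L dB is a gain of −L dB): F_i = 10^(NF_i/10), G_i = 10^(G_i,dB/10)
  Stage 1: F_1 = 10^(1.35/10) = 1.365, G_1 = 10^(24.4/10) = 275.4
  Stage 2: F_2 = 10^(5.32/10) = 3.404, G_2 = 10^(−4.61/10) = 0.3459
  Stage 3: F_3 = 10^(4.55/10) = 2.851, G_3 = 10^(17.2/10) = 52.48
Friis cascade:
  F = 1.365 + (3.404 − 1)/275.4 + (2.851 − 1)/95.28 = 1.393
NF = 10 log₁₀(1.393) = 1.44 dB

1.44 dB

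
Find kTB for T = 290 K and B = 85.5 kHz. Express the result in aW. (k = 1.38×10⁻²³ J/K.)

P_n = kTB = 1.38×10⁻²³ × 290 × 8.55×10⁴ = 3.42×10⁻¹⁶ W = 342 aW

342 aW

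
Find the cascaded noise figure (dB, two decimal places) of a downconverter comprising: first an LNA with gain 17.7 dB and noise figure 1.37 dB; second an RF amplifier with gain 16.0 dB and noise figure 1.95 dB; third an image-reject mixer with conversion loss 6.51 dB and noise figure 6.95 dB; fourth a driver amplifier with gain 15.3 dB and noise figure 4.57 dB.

Convert to linear (a loss of L dB is a gain of −L dB): F_i = 10^(NF_i/10), G_i = 10^(G_i,dB/10)
  Stage 1: F_1 = 10^(1.37/10) = 1.371, G_1 = 10^(17.7/10) = 58.88
  Stage 2: F_2 = 10^(1.95/10) = 1.567, G_2 = 10^(16.0/10) = 39.81
  Stage 3: F_3 = 10^(6.95/10) = 4.955, G_3 = 10^(−6.51/10) = 0.2234
  Stage 4: F_4 = 10^(4.57/10) = 2.864, G_4 = 10^(15.3/10) = 33.88
Friis cascade:
  F = 1.371 + (1.567 − 1)/58.88 + (4.955 − 1)/2344 + (2.864 − 1)/523.6 = 1.386
NF = 10 log₁₀(1.386) = 1.42 dB

1.42 dB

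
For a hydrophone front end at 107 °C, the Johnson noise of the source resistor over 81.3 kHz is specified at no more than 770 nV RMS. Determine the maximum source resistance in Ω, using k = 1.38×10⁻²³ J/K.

348 Ω

T = 107 °C + 273.15 = 380.15 K
Johnson–Nyquist: V_n = √(4kTRB) ⇒ R = V_n² / (4kTB)
4kTB = 4 × 1.38×10⁻²³ × 380.15 × 8.13×10⁴ = 1.71×10⁻¹⁵
R = (7.70×10⁻⁷)² / 1.71×10⁻¹⁵ = 3.48×10² Ω = 348 Ω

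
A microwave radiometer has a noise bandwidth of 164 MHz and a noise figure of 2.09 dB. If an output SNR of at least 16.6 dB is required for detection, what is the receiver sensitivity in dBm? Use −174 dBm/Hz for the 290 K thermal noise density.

Sensitivity = −174 + 10 log₁₀(B) + NF + SNR_min
= −174 + 82.15 + 2.09 + 16.6
= −73.16 dBm → −73.2 dBm

−73.2 dBm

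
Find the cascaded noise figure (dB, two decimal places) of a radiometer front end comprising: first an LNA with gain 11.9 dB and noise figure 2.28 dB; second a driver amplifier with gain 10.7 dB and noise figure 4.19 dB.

2.54 dB

Convert to linear (a loss of L dB is a gain of −L dB): F_i = 10^(NF_i/10), G_i = 10^(G_i,dB/10)
  Stage 1: F_1 = 10^(2.28/10) = 1.690, G_1 = 10^(11.9/10) = 15.49
  Stage 2: F_2 = 10^(4.19/10) = 2.624, G_2 = 10^(10.7/10) = 11.75
Friis cascade:
  F = 1.690 + (2.624 − 1)/15.49 = 1.795
NF = 10 log₁₀(1.795) = 2.54 dB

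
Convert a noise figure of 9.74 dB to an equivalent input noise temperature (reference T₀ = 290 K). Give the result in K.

2441 K

F = 10^(9.74/10) = 9.4189
T_e = (F − 1)·T₀ = (9.4189 − 1) × 290 = 2441 K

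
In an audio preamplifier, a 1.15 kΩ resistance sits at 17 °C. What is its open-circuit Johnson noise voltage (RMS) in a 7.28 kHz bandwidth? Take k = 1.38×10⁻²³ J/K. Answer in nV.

T = 17 °C + 273.15 = 290.15 K
V_n = √(4kTRB)
4kTRB = 4 × 1.38×10⁻²³ × 290.15 × 1.15×10³ × 7.28×10³ = 1.34×10⁻¹³ V²
V_n = √(1.34×10⁻¹³) = 3.66×10⁻⁷ V = 366 nV

366 nV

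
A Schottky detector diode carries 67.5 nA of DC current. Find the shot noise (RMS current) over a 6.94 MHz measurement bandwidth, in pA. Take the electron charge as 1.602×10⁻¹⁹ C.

I_n = √(2qI·B)
2qI·B = 2 × 1.602×10⁻¹⁹ × 6.75×10⁻⁸ × 6.94×10⁶ = 1.50×10⁻¹⁹ A²
I_n = √(1.50×10⁻¹⁹) = 3.87×10⁻¹⁰ A = 387 pA

387 pA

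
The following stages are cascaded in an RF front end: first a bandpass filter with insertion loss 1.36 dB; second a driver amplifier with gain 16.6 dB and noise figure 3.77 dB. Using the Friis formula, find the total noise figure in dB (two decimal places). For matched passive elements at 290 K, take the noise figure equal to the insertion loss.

Convert to linear (a loss of L dB is a gain of −L dB): F_i = 10^(NF_i/10), G_i = 10^(G_i,dB/10)
  Stage 1: F_1 = 10^(1.36/10) = 1.368, G_1 = 10^(−1.36/10) = 0.7311
  Stage 2: F_2 = 10^(3.77/10) = 2.382, G_2 = 10^(16.6/10) = 45.71
Friis cascade:
  F = 1.368 + (2.382 − 1)/0.7311 = 3.258
NF = 10 log₁₀(3.258) = 5.13 dB

5.13 dB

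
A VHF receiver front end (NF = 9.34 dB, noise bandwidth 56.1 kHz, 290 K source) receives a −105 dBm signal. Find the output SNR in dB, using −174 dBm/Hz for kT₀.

Noise floor: N = −174 + 10 log₁₀(B) + NF
10 log₁₀(5.61×10⁴) = 47.49 dB
N = −174 + 47.49 + 9.34 = −117.17 dBm
SNR = P_sig − N = −105 − (−117.17) = 12.17 dB → 12.2 dB

12.2 dB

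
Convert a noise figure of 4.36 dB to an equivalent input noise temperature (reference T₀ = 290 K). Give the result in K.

F = 10^(4.36/10) = 2.72898
T_e = (F − 1)·T₀ = (2.72898 − 1) × 290 = 501 K

501 K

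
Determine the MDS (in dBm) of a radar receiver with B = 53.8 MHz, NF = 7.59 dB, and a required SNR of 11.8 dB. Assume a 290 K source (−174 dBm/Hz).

−77.3 dBm

Sensitivity = −174 + 10 log₁₀(B) + NF + SNR_min
= −174 + 77.31 + 7.59 + 11.8
= −77.30 dBm → −77.3 dBm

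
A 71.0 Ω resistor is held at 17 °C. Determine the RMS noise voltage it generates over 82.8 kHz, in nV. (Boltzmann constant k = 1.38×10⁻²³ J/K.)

T = 17 °C + 273.15 = 290.15 K
V_n = √(4kTRB)
4kTRB = 4 × 1.38×10⁻²³ × 290.15 × 7.10×10¹ × 8.28×10⁴ = 9.42×10⁻¹⁴ V²
V_n = √(9.42×10⁻¹⁴) = 3.07×10⁻⁷ V = 307 nV

307 nV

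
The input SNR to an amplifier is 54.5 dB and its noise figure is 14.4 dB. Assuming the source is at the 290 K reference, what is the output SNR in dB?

By definition F = SNR_in/SNR_out, so in dB: SNR_out = SNR_in − NF
SNR_out = 54.5 − 14.4 = 40.1 dB

40.1 dB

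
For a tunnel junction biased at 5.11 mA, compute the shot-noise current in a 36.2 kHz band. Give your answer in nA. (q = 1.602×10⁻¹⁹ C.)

7.70 nA

I_n = √(2qI·B)
2qI·B = 2 × 1.602×10⁻¹⁹ × 5.11×10⁻³ × 3.62×10⁴ = 5.93×10⁻¹⁷ A²
I_n = √(5.93×10⁻¹⁷) = 7.70×10⁻⁹ A = 7.70 nA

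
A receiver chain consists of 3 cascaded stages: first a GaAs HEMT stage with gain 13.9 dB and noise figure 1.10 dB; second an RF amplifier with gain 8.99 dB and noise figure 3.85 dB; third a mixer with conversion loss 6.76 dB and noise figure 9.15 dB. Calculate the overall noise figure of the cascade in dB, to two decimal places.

Convert to linear (a loss of L dB is a gain of −L dB): F_i = 10^(NF_i/10), G_i = 10^(G_i,dB/10)
  Stage 1: F_1 = 10^(1.10/10) = 1.288, G_1 = 10^(13.9/10) = 24.55
  Stage 2: F_2 = 10^(3.85/10) = 2.427, G_2 = 10^(8.99/10) = 7.925
  Stage 3: F_3 = 10^(9.15/10) = 8.222, G_3 = 10^(−6.76/10) = 0.2109
Friis cascade:
  F = 1.288 + (2.427 − 1)/24.55 + (8.222 − 1)/194.5 = 1.383
NF = 10 log₁₀(1.383) = 1.41 dB

1.41 dB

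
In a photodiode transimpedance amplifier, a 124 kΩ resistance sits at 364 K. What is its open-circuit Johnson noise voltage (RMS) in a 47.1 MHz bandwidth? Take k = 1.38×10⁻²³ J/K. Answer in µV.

343 µV

V_n = √(4kTRB)
4kTRB = 4 × 1.38×10⁻²³ × 364 × 1.24×10⁵ × 4.71×10⁷ = 1.17×10⁻⁷ V²
V_n = √(1.17×10⁻⁷) = 3.43×10⁻⁴ V = 343 µV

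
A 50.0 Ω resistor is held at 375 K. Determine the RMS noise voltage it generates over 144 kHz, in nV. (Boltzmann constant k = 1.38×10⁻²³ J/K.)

386 nV

V_n = √(4kTRB)
4kTRB = 4 × 1.38×10⁻²³ × 375 × 5.00×10¹ × 1.44×10⁵ = 1.49×10⁻¹³ V²
V_n = √(1.49×10⁻¹³) = 3.86×10⁻⁷ V = 386 nV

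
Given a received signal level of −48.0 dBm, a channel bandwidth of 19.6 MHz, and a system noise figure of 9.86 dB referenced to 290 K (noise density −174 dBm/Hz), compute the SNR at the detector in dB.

43.2 dB

Noise floor: N = −174 + 10 log₁₀(B) + NF
10 log₁₀(1.96×10⁷) = 72.92 dB
N = −174 + 72.92 + 9.86 = −91.22 dBm
SNR = P_sig − N = −48.0 − (−91.22) = 43.22 dB → 43.2 dB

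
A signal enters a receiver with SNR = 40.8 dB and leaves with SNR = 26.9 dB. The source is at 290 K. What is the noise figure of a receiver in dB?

13.9 dB

NF (dB) = SNR_in(dB) − SNR_out(dB) when the source is at T₀
NF = 40.8 − 26.9 = 13.9 dB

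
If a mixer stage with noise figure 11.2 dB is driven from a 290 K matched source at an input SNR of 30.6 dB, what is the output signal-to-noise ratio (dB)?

19.4 dB

By definition F = SNR_in/SNR_out, so in dB: SNR_out = SNR_in − NF
SNR_out = 30.6 − 11.2 = 19.4 dB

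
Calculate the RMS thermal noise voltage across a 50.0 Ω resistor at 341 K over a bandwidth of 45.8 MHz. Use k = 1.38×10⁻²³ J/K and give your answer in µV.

V_n = √(4kTRB)
4kTRB = 4 × 1.38×10⁻²³ × 341 × 5.00×10¹ × 4.58×10⁷ = 4.31×10⁻¹¹ V²
V_n = √(4.31×10⁻¹¹) = 6.57×10⁻⁶ V = 6.57 µV

6.57 µV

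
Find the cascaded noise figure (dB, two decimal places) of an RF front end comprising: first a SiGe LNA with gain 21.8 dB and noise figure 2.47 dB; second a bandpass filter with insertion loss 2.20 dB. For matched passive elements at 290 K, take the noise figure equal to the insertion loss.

Convert to linear (a loss of L dB is a gain of −L dB): F_i = 10^(NF_i/10), G_i = 10^(G_i,dB/10)
  Stage 1: F_1 = 10^(2.47/10) = 1.766, G_1 = 10^(21.8/10) = 151.4
  Stage 2: F_2 = 10^(2.20/10) = 1.660, G_2 = 10^(−2.20/10) = 0.6026
Friis cascade:
  F = 1.766 + (1.660 − 1)/151.4 = 1.770
NF = 10 log₁₀(1.770) = 2.48 dB

2.48 dB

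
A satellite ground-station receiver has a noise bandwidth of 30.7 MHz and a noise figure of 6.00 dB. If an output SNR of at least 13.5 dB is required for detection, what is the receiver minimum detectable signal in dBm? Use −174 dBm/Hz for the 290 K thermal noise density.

Sensitivity = −174 + 10 log₁₀(B) + NF + SNR_min
= −174 + 74.87 + 6.00 + 13.5
= −79.63 dBm → −79.6 dBm

−79.6 dBm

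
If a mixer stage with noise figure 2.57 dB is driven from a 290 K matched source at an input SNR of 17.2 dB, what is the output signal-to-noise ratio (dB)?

14.63 dB

By definition F = SNR_in/SNR_out, so in dB: SNR_out = SNR_in − NF
SNR_out = 17.2 − 2.57 = 14.63 dB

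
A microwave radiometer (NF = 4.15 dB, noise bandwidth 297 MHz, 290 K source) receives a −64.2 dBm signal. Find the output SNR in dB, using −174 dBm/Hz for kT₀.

20.9 dB

Noise floor: N = −174 + 10 log₁₀(B) + NF
10 log₁₀(2.97×10⁸) = 84.73 dB
N = −174 + 84.73 + 4.15 = −85.12 dBm
SNR = P_sig − N = −64.2 − (−85.12) = 20.92 dB → 20.9 dB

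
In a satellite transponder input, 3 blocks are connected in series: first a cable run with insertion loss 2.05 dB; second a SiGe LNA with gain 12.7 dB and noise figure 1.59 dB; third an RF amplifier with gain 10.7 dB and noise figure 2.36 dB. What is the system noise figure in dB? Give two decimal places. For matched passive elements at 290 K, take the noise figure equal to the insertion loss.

3.76 dB

Convert to linear (a loss of L dB is a gain of −L dB): F_i = 10^(NF_i/10), G_i = 10^(G_i,dB/10)
  Stage 1: F_1 = 10^(2.05/10) = 1.603, G_1 = 10^(−2.05/10) = 0.6237
  Stage 2: F_2 = 10^(1.59/10) = 1.442, G_2 = 10^(12.7/10) = 18.62
  Stage 3: F_3 = 10^(2.36/10) = 1.722, G_3 = 10^(10.7/10) = 11.75
Friis cascade:
  F = 1.603 + (1.442 − 1)/0.6237 + (1.722 − 1)/11.61 = 2.374
NF = 10 log₁₀(2.374) = 3.76 dB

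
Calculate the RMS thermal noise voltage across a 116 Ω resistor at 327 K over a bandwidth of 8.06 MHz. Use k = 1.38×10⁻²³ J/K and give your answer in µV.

4.11 µV

V_n = √(4kTRB)
4kTRB = 4 × 1.38×10⁻²³ × 327 × 1.16×10² × 8.06×10⁶ = 1.69×10⁻¹¹ V²
V_n = √(1.69×10⁻¹¹) = 4.11×10⁻⁶ V = 4.11 µV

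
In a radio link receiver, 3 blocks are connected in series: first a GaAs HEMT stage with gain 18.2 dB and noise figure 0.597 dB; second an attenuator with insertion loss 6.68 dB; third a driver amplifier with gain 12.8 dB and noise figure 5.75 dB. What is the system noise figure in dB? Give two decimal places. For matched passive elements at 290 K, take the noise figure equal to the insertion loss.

Convert to linear (a loss of L dB is a gain of −L dB): F_i = 10^(NF_i/10), G_i = 10^(G_i,dB/10)
  Stage 1: F_1 = 10^(0.597/10) = 1.147, G_1 = 10^(18.2/10) = 66.07
  Stage 2: F_2 = 10^(6.68/10) = 4.656, G_2 = 10^(−6.68/10) = 0.2148
  Stage 3: F_3 = 10^(5.75/10) = 3.758, G_3 = 10^(12.8/10) = 19.05
Friis cascade:
  F = 1.147 + (4.656 − 1)/66.07 + (3.758 − 1)/14.19 = 1.397
NF = 10 log₁₀(1.397) = 1.45 dB

1.45 dB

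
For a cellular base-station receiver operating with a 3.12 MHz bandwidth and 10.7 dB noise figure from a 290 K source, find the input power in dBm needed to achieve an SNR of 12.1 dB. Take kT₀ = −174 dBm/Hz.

Sensitivity = −174 + 10 log₁₀(B) + NF + SNR_min
= −174 + 64.94 + 10.7 + 12.1
= −86.26 dBm → −86.3 dBm

−86.3 dBm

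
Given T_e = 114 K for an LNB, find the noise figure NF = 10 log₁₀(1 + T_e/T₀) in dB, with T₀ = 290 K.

1.44 dB

F = 1 + T_e/T₀ = 1 + 114/290 = 1.3931
NF = 10 log₁₀(1.3931) = 1.44 dB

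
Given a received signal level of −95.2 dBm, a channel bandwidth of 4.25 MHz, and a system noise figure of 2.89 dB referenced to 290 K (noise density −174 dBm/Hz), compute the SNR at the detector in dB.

9.6 dB

Noise floor: N = −174 + 10 log₁₀(B) + NF
10 log₁₀(4.25×10⁶) = 66.28 dB
N = −174 + 66.28 + 2.89 = −104.83 dBm
SNR = P_sig − N = −95.2 − (−104.83) = 9.63 dB → 9.6 dB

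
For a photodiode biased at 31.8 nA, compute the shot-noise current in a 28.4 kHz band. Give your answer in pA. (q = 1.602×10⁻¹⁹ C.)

17.0 pA

I_n = √(2qI·B)
2qI·B = 2 × 1.602×10⁻¹⁹ × 3.18×10⁻⁸ × 2.84×10⁴ = 2.89×10⁻²² A²
I_n = √(2.89×10⁻²²) = 1.70×10⁻¹¹ A = 17.0 pA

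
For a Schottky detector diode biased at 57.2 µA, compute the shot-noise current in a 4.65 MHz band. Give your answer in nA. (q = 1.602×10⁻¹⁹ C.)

I_n = √(2qI·B)
2qI·B = 2 × 1.602×10⁻¹⁹ × 5.72×10⁻⁵ × 4.65×10⁶ = 8.52×10⁻¹⁷ A²
I_n = √(8.52×10⁻¹⁷) = 9.23×10⁻⁹ A = 9.23 nA

9.23 nA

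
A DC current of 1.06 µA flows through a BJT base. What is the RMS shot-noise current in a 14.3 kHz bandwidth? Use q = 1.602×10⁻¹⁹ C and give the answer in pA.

I_n = √(2qI·B)
2qI·B = 2 × 1.602×10⁻¹⁹ × 1.06×10⁻⁶ × 1.43×10⁴ = 4.86×10⁻²¹ A²
I_n = √(4.86×10⁻²¹) = 6.97×10⁻¹¹ A = 69.7 pA

69.7 pA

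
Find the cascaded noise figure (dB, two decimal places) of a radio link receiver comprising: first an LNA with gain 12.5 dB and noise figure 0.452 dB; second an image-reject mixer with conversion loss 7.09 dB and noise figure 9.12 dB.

Convert to linear (a loss of L dB is a gain of −L dB): F_i = 10^(NF_i/10), G_i = 10^(G_i,dB/10)
  Stage 1: F_1 = 10^(0.452/10) = 1.110, G_1 = 10^(12.5/10) = 17.78
  Stage 2: F_2 = 10^(9.12/10) = 8.166, G_2 = 10^(−7.09/10) = 0.1954
Friis cascade:
  F = 1.110 + (8.166 − 1)/17.78 = 1.513
NF = 10 log₁₀(1.513) = 1.80 dB

1.80 dB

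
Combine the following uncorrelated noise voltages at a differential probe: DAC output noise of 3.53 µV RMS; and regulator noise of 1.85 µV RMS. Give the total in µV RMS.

Uncorrelated sources add in power (mean-square): V_tot = √(ΣV_i²)
V_tot = √[(3.53×10⁻⁶)² + (1.85×10⁻⁶)²] = 3.99×10⁻⁶ V = 3.99 µV

3.99 µV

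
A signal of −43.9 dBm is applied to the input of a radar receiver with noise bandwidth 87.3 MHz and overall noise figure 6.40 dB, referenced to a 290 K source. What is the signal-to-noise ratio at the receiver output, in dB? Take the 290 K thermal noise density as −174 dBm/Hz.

44.3 dB

Noise floor: N = −174 + 10 log₁₀(B) + NF
10 log₁₀(8.73×10⁷) = 79.41 dB
N = −174 + 79.41 + 6.40 = −88.19 dBm
SNR = P_sig − N = −43.9 − (−88.19) = 44.29 dB → 44.3 dB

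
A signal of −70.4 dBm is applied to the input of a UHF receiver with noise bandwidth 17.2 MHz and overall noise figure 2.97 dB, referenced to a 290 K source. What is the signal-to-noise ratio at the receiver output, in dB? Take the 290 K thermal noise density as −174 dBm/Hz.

Noise floor: N = −174 + 10 log₁₀(B) + NF
10 log₁₀(1.72×10⁷) = 72.36 dB
N = −174 + 72.36 + 2.97 = −98.67 dBm
SNR = P_sig − N = −70.4 − (−98.67) = 28.27 dB → 28.3 dB

28.3 dB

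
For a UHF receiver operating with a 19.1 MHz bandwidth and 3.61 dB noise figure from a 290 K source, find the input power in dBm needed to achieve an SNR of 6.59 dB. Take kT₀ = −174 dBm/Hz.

Sensitivity = −174 + 10 log₁₀(B) + NF + SNR_min
= −174 + 72.81 + 3.61 + 6.59
= −90.99 dBm → −91.0 dBm

−91.0 dBm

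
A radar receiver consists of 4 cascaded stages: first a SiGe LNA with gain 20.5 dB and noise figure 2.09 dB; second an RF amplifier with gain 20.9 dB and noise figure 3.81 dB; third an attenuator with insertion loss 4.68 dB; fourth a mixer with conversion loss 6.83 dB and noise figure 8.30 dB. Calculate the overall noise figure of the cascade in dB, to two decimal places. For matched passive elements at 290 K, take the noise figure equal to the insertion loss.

2.13 dB

Convert to linear (a loss of L dB is a gain of −L dB): F_i = 10^(NF_i/10), G_i = 10^(G_i,dB/10)
  Stage 1: F_1 = 10^(2.09/10) = 1.618, G_1 = 10^(20.5/10) = 112.2
  Stage 2: F_2 = 10^(3.81/10) = 2.404, G_2 = 10^(20.9/10) = 123.0
  Stage 3: F_3 = 10^(4.68/10) = 2.938, G_3 = 10^(−4.68/10) = 0.3404
  Stage 4: F_4 = 10^(8.30/10) = 6.761, G_4 = 10^(−6.83/10) = 0.2075
Friis cascade:
  F = 1.618 + (2.404 − 1)/112.2 + (2.938 − 1)/1.380×10⁴ + (6.761 − 1)/4699 = 1.632
NF = 10 log₁₀(1.632) = 2.13 dB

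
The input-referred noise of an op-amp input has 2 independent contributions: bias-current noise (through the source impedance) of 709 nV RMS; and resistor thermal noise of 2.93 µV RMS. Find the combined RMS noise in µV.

3.01 µV

Uncorrelated sources add in power (mean-square): V_tot = √(ΣV_i²)
V_tot = √[(7.09×10⁻⁷)² + (2.93×10⁻⁶)²] = 3.01×10⁻⁶ V = 3.01 µV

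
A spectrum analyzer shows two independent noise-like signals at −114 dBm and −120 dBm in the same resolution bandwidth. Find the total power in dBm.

Convert to linear, add, convert back:
P₁ = 3.98×10⁻¹⁵ W, P₂ = 1.00×10⁻¹⁵ W
P_tot = 4.98×10⁻¹⁵ W → 10 log₁₀(P_tot / 10⁻³) = −113.0 dBm

−113.0 dBm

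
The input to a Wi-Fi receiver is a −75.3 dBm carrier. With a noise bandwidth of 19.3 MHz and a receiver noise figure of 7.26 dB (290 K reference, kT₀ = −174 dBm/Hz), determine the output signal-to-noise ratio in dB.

Noise floor: N = −174 + 10 log₁₀(B) + NF
10 log₁₀(1.93×10⁷) = 72.86 dB
N = −174 + 72.86 + 7.26 = −93.88 dBm
SNR = P_sig − N = −75.3 − (−93.88) = 18.58 dB → 18.6 dB

18.6 dB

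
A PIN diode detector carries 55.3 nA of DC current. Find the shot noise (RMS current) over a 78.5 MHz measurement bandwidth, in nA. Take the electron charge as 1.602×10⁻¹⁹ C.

1.18 nA

I_n = √(2qI·B)
2qI·B = 2 × 1.602×10⁻¹⁹ × 5.53×10⁻⁸ × 7.85×10⁷ = 1.39×10⁻¹⁸ A²
I_n = √(1.39×10⁻¹⁸) = 1.18×10⁻⁹ A = 1.18 nA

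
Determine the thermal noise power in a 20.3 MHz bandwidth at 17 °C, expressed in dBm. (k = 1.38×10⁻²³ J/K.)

T = 17 °C + 273.15 = 290.15 K
P_n = kTB = 1.38×10⁻²³ × 290.15 × 2.03×10⁷ = 8.13×10⁻¹⁴ W
In dBm: 10 log₁₀(8.13×10⁻¹⁴ / 10⁻³) = −100.9 dBm

−100.9 dBm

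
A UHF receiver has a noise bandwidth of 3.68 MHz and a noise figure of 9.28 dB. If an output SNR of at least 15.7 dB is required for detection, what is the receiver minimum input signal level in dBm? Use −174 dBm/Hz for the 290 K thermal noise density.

−83.4 dBm

Sensitivity = −174 + 10 log₁₀(B) + NF + SNR_min
= −174 + 65.66 + 9.28 + 15.7
= −83.36 dBm → −83.4 dBm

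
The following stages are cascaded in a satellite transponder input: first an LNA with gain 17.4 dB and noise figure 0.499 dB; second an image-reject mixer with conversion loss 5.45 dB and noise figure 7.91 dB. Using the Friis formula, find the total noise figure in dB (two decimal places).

0.85 dB

Convert to linear (a loss of L dB is a gain of −L dB): F_i = 10^(NF_i/10), G_i = 10^(G_i,dB/10)
  Stage 1: F_1 = 10^(0.499/10) = 1.122, G_1 = 10^(17.4/10) = 54.95
  Stage 2: F_2 = 10^(7.91/10) = 6.180, G_2 = 10^(−5.45/10) = 0.2851
Friis cascade:
  F = 1.122 + (6.180 − 1)/54.95 = 1.216
NF = 10 log₁₀(1.216) = 0.85 dB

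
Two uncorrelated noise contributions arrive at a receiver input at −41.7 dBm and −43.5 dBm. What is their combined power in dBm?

Convert to linear, add, convert back:
P₁ = 6.76×10⁻⁸ W, P₂ = 4.47×10⁻⁸ W
P_tot = 1.12×10⁻⁷ W → 10 log₁₀(P_tot / 10⁻³) = −39.5 dBm

−39.5 dBm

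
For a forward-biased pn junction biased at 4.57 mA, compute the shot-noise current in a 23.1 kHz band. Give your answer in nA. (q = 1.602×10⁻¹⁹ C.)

5.82 nA

I_n = √(2qI·B)
2qI·B = 2 × 1.602×10⁻¹⁹ × 4.57×10⁻³ × 2.31×10⁴ = 3.38×10⁻¹⁷ A²
I_n = √(3.38×10⁻¹⁷) = 5.82×10⁻⁹ A = 5.82 nA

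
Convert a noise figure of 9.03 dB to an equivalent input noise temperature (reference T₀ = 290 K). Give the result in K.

2030 K

F = 10^(9.03/10) = 7.99834
T_e = (F − 1)·T₀ = (7.99834 − 1) × 290 = 2030 K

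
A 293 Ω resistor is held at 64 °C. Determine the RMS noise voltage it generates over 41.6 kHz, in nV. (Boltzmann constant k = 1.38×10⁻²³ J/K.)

T = 64 °C + 273.15 = 337.15 K
V_n = √(4kTRB)
4kTRB = 4 × 1.38×10⁻²³ × 337.15 × 2.93×10² × 4.16×10⁴ = 2.27×10⁻¹³ V²
V_n = √(2.27×10⁻¹³) = 4.76×10⁻⁷ V = 476 nV

476 nV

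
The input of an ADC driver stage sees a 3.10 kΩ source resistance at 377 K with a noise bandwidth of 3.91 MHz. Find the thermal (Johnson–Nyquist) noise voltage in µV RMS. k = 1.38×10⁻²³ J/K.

V_n = √(4kTRB)
4kTRB = 4 × 1.38×10⁻²³ × 377 × 3.10×10³ × 3.91×10⁶ = 2.52×10⁻¹⁰ V²
V_n = √(2.52×10⁻¹⁰) = 1.59×10⁻⁵ V = 15.9 µV

15.9 µV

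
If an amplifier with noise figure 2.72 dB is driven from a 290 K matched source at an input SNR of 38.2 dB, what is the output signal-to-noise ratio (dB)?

By definition F = SNR_in/SNR_out, so in dB: SNR_out = SNR_in − NF
SNR_out = 38.2 − 2.72 = 35.48 dB

35.48 dB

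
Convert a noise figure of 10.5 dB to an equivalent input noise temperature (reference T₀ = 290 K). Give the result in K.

F = 10^(10.5/10) = 11.2202
T_e = (F − 1)·T₀ = (11.2202 − 1) × 290 = 2964 K

2964 K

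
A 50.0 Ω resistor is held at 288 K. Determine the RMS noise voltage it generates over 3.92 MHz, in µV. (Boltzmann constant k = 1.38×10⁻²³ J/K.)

V_n = √(4kTRB)
4kTRB = 4 × 1.38×10⁻²³ × 288 × 5.00×10¹ × 3.92×10⁶ = 3.12×10⁻¹² V²
V_n = √(3.12×10⁻¹²) = 1.77×10⁻⁶ V = 1.77 µV

1.77 µV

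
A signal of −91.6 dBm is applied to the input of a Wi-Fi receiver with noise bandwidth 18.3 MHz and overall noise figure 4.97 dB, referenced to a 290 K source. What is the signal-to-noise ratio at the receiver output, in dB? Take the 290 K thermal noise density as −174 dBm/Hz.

4.8 dB

Noise floor: N = −174 + 10 log₁₀(B) + NF
10 log₁₀(1.83×10⁷) = 72.62 dB
N = −174 + 72.62 + 4.97 = −96.41 dBm
SNR = P_sig − N = −91.6 − (−96.41) = 4.81 dB → 4.8 dB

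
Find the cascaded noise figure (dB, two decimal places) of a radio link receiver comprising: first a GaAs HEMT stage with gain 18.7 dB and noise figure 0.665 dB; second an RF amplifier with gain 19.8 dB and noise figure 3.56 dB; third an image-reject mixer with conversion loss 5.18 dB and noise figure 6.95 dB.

Convert to linear (a loss of L dB is a gain of −L dB): F_i = 10^(NF_i/10), G_i = 10^(G_i,dB/10)
  Stage 1: F_1 = 10^(0.665/10) = 1.165, G_1 = 10^(18.7/10) = 74.13
  Stage 2: F_2 = 10^(3.56/10) = 2.270, G_2 = 10^(19.8/10) = 95.50
  Stage 3: F_3 = 10^(6.95/10) = 4.955, G_3 = 10^(−5.18/10) = 0.3034
Friis cascade:
  F = 1.165 + (2.270 − 1)/74.13 + (4.955 − 1)/7079 = 1.183
NF = 10 log₁₀(1.183) = 0.73 dB

0.73 dB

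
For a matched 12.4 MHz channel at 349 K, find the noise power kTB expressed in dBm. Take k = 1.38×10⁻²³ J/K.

P_n = kTB = 1.38×10⁻²³ × 349 × 1.24×10⁷ = 5.97×10⁻¹⁴ W
In dBm: 10 log₁₀(5.97×10⁻¹⁴ / 10⁻³) = −102.2 dBm

−102.2 dBm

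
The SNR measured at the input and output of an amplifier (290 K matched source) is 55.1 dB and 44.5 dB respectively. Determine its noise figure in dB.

NF (dB) = SNR_in(dB) − SNR_out(dB) when the source is at T₀
NF = 55.1 − 44.5 = 10.6 dB

10.6 dB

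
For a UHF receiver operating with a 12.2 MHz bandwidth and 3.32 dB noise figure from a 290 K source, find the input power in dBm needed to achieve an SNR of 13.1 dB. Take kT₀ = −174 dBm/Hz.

−86.7 dBm

Sensitivity = −174 + 10 log₁₀(B) + NF + SNR_min
= −174 + 70.86 + 3.32 + 13.1
= −86.72 dBm → −86.7 dBm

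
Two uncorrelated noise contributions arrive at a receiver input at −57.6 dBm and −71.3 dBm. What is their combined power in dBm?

Convert to linear, add, convert back:
P₁ = 1.74×10⁻⁹ W, P₂ = 7.41×10⁻¹¹ W
P_tot = 1.81×10⁻⁹ W → 10 log₁₀(P_tot / 10⁻³) = −57.4 dBm

−57.4 dBm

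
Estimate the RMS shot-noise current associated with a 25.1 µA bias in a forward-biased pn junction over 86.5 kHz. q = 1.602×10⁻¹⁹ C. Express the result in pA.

834 pA

I_n = √(2qI·B)
2qI·B = 2 × 1.602×10⁻¹⁹ × 2.51×10⁻⁵ × 8.65×10⁴ = 6.96×10⁻¹⁹ A²
I_n = √(6.96×10⁻¹⁹) = 8.34×10⁻¹⁰ A = 834 pA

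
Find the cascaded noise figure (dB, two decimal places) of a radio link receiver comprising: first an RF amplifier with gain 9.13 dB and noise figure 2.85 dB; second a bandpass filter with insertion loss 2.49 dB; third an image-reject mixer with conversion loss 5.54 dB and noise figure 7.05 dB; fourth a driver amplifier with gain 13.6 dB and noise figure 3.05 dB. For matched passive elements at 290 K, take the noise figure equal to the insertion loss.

5.68 dB

Convert to linear (a loss of L dB is a gain of −L dB): F_i = 10^(NF_i/10), G_i = 10^(G_i,dB/10)
  Stage 1: F_1 = 10^(2.85/10) = 1.928, G_1 = 10^(9.13/10) = 8.185
  Stage 2: F_2 = 10^(2.49/10) = 1.774, G_2 = 10^(−2.49/10) = 0.5636
  Stage 3: F_3 = 10^(7.05/10) = 5.070, G_3 = 10^(−5.54/10) = 0.2793
  Stage 4: F_4 = 10^(3.05/10) = 2.018, G_4 = 10^(13.6/10) = 22.91
Friis cascade:
  F = 1.928 + (1.774 − 1)/8.185 + (5.070 − 1)/4.613 + (2.018 − 1)/1.288 = 3.695
NF = 10 log₁₀(3.695) = 5.68 dB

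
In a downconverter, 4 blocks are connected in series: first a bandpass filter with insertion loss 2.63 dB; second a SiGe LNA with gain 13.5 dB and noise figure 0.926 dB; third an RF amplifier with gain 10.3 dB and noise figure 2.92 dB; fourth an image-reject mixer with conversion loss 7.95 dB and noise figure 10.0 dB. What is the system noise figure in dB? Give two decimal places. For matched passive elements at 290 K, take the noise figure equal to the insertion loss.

3.83 dB

Convert to linear (a loss of L dB is a gain of −L dB): F_i = 10^(NF_i/10), G_i = 10^(G_i,dB/10)
  Stage 1: F_1 = 10^(2.63/10) = 1.832, G_1 = 10^(−2.63/10) = 0.5458
  Stage 2: F_2 = 10^(0.926/10) = 1.238, G_2 = 10^(13.5/10) = 22.39
  Stage 3: F_3 = 10^(2.92/10) = 1.959, G_3 = 10^(10.3/10) = 10.72
  Stage 4: F_4 = 10^(10.0/10) = 10.00, G_4 = 10^(−7.95/10) = 0.1603
Friis cascade:
  F = 1.832 + (1.238 − 1)/0.5458 + (1.959 − 1)/12.22 + (10.00 − 1)/130.9 = 2.415
NF = 10 log₁₀(2.415) = 3.83 dB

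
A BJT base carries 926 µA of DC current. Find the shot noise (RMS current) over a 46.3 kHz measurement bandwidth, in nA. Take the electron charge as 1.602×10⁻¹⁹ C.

I_n = √(2qI·B)
2qI·B = 2 × 1.602×10⁻¹⁹ × 9.26×10⁻⁴ × 4.63×10⁴ = 1.37×10⁻¹⁷ A²
I_n = √(1.37×10⁻¹⁷) = 3.71×10⁻⁹ A = 3.71 nA

3.71 nA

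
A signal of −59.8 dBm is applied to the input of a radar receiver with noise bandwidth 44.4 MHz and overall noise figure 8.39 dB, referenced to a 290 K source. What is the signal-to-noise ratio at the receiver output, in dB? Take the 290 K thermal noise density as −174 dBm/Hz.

Noise floor: N = −174 + 10 log₁₀(B) + NF
10 log₁₀(4.44×10⁷) = 76.47 dB
N = −174 + 76.47 + 8.39 = −89.14 dBm
SNR = P_sig − N = −59.8 − (−89.14) = 29.34 dB → 29.3 dB

29.3 dB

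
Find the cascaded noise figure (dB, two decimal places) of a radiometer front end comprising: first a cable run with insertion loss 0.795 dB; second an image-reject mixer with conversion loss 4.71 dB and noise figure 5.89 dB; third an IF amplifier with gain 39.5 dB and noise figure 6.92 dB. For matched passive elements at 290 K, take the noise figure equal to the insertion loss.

12.69 dB

Convert to linear (a loss of L dB is a gain of −L dB): F_i = 10^(NF_i/10), G_i = 10^(G_i,dB/10)
  Stage 1: F_1 = 10^(0.795/10) = 1.201, G_1 = 10^(−0.795/10) = 0.8327
  Stage 2: F_2 = 10^(5.89/10) = 3.882, G_2 = 10^(−4.71/10) = 0.3381
  Stage 3: F_3 = 10^(6.92/10) = 4.920, G_3 = 10^(39.5/10) = 8913
Friis cascade:
  F = 1.201 + (3.882 − 1)/0.8327 + (4.920 − 1)/0.2815 = 18.59
NF = 10 log₁₀(18.59) = 12.69 dB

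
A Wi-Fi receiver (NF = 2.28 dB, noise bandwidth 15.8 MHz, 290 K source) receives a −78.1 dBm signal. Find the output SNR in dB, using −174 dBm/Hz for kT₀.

21.6 dB

Noise floor: N = −174 + 10 log₁₀(B) + NF
10 log₁₀(1.58×10⁷) = 71.99 dB
N = −174 + 71.99 + 2.28 = −99.73 dBm
SNR = P_sig − N = −78.1 − (−99.73) = 21.63 dB → 21.6 dB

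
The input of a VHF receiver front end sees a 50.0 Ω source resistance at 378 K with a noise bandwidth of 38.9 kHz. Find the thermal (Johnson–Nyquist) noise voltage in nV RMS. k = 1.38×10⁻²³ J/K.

V_n = √(4kTRB)
4kTRB = 4 × 1.38×10⁻²³ × 378 × 5.00×10¹ × 3.89×10⁴ = 4.06×10⁻¹⁴ V²
V_n = √(4.06×10⁻¹⁴) = 2.01×10⁻⁷ V = 201 nV

201 nV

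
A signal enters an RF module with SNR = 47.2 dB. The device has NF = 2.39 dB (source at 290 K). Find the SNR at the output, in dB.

44.81 dB

By definition F = SNR_in/SNR_out, so in dB: SNR_out = SNR_in − NF
SNR_out = 47.2 − 2.39 = 44.81 dB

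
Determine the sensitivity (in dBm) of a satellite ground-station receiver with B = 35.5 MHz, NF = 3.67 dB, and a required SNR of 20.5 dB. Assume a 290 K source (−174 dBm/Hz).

Sensitivity = −174 + 10 log₁₀(B) + NF + SNR_min
= −174 + 75.5 + 3.67 + 20.5
= −74.33 dBm → −74.3 dBm

−74.3 dBm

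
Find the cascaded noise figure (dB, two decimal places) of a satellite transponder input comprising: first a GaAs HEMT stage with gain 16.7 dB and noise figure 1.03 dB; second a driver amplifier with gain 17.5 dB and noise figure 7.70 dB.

Convert to linear (a loss of L dB is a gain of −L dB): F_i = 10^(NF_i/10), G_i = 10^(G_i,dB/10)
  Stage 1: F_1 = 10^(1.03/10) = 1.268, G_1 = 10^(16.7/10) = 46.77
  Stage 2: F_2 = 10^(7.70/10) = 5.888, G_2 = 10^(17.5/10) = 56.23
Friis cascade:
  F = 1.268 + (5.888 − 1)/46.77 = 1.372
NF = 10 log₁₀(1.372) = 1.37 dB

1.37 dB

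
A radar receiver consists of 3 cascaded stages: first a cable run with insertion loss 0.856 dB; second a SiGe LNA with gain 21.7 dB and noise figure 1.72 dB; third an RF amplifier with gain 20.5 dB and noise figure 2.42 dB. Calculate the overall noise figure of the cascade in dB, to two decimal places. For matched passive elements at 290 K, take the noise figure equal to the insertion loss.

Convert to linear (a loss of L dB is a gain of −L dB): F_i = 10^(NF_i/10), G_i = 10^(G_i,dB/10)
  Stage 1: F_1 = 10^(0.856/10) = 1.218, G_1 = 10^(−0.856/10) = 0.8211
  Stage 2: F_2 = 10^(1.72/10) = 1.486, G_2 = 10^(21.7/10) = 147.9
  Stage 3: F_3 = 10^(2.42/10) = 1.746, G_3 = 10^(20.5/10) = 112.2
Friis cascade:
  F = 1.218 + (1.486 − 1)/0.8211 + (1.746 − 1)/121.5 = 1.816
NF = 10 log₁₀(1.816) = 2.59 dB

2.59 dB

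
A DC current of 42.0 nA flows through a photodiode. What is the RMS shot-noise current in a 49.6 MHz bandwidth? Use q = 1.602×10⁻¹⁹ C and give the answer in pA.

817 pA

I_n = √(2qI·B)
2qI·B = 2 × 1.602×10⁻¹⁹ × 4.20×10⁻⁸ × 4.96×10⁷ = 6.67×10⁻¹⁹ A²
I_n = √(6.67×10⁻¹⁹) = 8.17×10⁻¹⁰ A = 817 pA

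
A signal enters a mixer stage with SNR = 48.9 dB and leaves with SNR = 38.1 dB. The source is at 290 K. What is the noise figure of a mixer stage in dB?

NF (dB) = SNR_in(dB) − SNR_out(dB) when the source is at T₀
NF = 48.9 − 38.1 = 10.8 dB

10.8 dB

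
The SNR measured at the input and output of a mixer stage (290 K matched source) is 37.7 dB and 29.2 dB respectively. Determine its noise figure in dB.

NF (dB) = SNR_in(dB) − SNR_out(dB) when the source is at T₀
NF = 37.7 − 29.2 = 8.5 dB

8.5 dB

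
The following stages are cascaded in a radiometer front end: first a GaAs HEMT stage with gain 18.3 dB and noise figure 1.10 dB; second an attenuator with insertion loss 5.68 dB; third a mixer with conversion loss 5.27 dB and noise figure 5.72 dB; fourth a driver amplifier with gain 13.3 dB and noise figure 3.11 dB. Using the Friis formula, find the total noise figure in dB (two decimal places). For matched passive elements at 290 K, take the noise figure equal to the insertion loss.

Convert to linear (a loss of L dB is a gain of −L dB): F_i = 10^(NF_i/10), G_i = 10^(G_i,dB/10)
  Stage 1: F_1 = 10^(1.10/10) = 1.288, G_1 = 10^(18.3/10) = 67.61
  Stage 2: F_2 = 10^(5.68/10) = 3.698, G_2 = 10^(−5.68/10) = 0.2704
  Stage 3: F_3 = 10^(5.72/10) = 3.733, G_3 = 10^(−5.27/10) = 0.2972
  Stage 4: F_4 = 10^(3.11/10) = 2.046, G_4 = 10^(13.3/10) = 21.38
Friis cascade:
  F = 1.288 + (3.698 − 1)/67.61 + (3.733 − 1)/18.28 + (2.046 − 1)/5.433 = 1.670
NF = 10 log₁₀(1.670) = 2.23 dB

2.23 dB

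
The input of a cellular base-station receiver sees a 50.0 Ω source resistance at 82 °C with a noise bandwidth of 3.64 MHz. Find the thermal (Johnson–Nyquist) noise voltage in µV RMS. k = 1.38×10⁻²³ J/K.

1.89 µV

T = 82 °C + 273.15 = 355.15 K
V_n = √(4kTRB)
4kTRB = 4 × 1.38×10⁻²³ × 355.15 × 5.00×10¹ × 3.64×10⁶ = 3.57×10⁻¹² V²
V_n = √(3.57×10⁻¹²) = 1.89×10⁻⁶ V = 1.89 µV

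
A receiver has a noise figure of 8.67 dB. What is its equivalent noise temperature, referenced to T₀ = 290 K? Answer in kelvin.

F = 10^(8.67/10) = 7.36207
T_e = (F − 1)·T₀ = (7.36207 − 1) × 290 = 1845 K

1845 K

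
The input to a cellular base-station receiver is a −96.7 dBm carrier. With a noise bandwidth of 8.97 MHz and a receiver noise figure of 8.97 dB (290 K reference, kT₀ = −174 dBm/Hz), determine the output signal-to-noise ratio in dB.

−1.2 dB

Noise floor: N = −174 + 10 log₁₀(B) + NF
10 log₁₀(8.97×10⁶) = 69.53 dB
N = −174 + 69.53 + 8.97 = −95.50 dBm
SNR = P_sig − N = −96.7 − (−95.50) = −1.20 dB → −1.2 dB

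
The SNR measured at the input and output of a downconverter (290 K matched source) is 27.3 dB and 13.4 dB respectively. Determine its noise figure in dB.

13.9 dB

NF (dB) = SNR_in(dB) − SNR_out(dB) when the source is at T₀
NF = 27.3 − 13.4 = 13.9 dB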